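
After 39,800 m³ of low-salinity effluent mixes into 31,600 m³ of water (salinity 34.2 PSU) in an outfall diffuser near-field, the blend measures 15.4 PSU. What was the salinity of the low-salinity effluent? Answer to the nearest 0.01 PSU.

Salt balance: 31,600×34.2 + 39,800×S = 71,400×15.4
1,080,720 + 39,800·S = 1,099,560
S = (1,099,560 − 1,080,720) / 39,800 = 0.4734 PSU

0.47 PSU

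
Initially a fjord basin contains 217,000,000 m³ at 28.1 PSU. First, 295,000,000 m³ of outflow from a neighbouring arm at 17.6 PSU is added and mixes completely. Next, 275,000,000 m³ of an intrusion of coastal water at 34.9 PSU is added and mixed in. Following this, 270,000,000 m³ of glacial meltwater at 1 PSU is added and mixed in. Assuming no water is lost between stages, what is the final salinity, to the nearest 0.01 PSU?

Conserving salt mass:
Initial salt = 217,000,000×28.1 = 6,097,700,000
After stage 1: salt = 6,097,700,000 + 295,000,000×17.6 = 11,289,700,000; volume = 512,000,000 m³; S = 22.05 PSU
After stage 2: salt = 11,289,700,000 + 275,000,000×34.9 = 20,887,200,000; volume = 787,000,000 m³; S = 26.54 PSU
After stage 3: salt = 20,887,200,000 + 270,000,000×1 = 21,157,200,000; volume = 1,057,000,000 m³
S = 21,157,200,000 / 1,057,000,000 = 20.0163 PSU

20.02 PSU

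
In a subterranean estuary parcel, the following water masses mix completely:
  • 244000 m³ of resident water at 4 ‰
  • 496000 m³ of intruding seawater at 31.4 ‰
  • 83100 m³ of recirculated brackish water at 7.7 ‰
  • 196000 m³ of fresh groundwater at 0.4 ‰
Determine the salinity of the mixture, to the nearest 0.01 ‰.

16.95 ‰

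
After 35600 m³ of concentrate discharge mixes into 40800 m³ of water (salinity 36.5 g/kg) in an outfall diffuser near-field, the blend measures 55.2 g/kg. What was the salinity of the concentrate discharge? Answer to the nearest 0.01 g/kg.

Salt balance: 40,800×36.5 + 35,600×S = 76,400×55.2
1,489,200 + 35,600·S = 4,217,280
S = (4,217,280 − 1,489,200) / 35,600 = 76.6315 g/kg

76.63 g/kg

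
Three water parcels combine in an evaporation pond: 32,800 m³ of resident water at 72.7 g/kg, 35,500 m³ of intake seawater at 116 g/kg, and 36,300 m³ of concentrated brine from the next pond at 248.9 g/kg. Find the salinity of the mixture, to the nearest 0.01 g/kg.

By conservation of dissolved salt,
salt = 32,800×72.7 + 35,500×116 + 36,300×248.9 = 2,384,560 + 4,118,000 + 9,035,070 = 15,537,630
volume = 32,800 + 35,500 + 36,300 = 104,600 m³
S = 15,537,630 / 104,600 = 148.5433 g/kg

148.54 g/kg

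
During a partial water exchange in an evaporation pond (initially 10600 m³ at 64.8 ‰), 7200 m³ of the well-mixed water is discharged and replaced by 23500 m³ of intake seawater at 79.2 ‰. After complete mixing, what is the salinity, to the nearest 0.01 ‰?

77.38 ‰

Remaining after removal: 3,400 m³ at 64.8 ‰ (salt = 220,320)
After addition: salt = 220,320 + 23,500×79.2 = 2,081,520; volume = 26,900 m³
S = 2,081,520 / 26,900 = 77.3799 ‰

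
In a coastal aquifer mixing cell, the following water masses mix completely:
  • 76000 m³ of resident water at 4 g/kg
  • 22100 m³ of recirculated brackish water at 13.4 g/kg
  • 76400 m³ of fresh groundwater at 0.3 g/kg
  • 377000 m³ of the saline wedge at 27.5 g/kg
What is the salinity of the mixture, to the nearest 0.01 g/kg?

Mass of salt is conserved:
salt = 76,000×4 + 22,100×13.4 + 76,400×0.3 + 377,000×27.5 = 304,000 + 296,140 + 22,920 + 10,367,500 = 10,990,560
volume = 76,000 + 22,100 + 76,400 + 377,000 = 551,500 m³
S = 10,990,560 / 551,500 = 19.9285 g/kg

19.93 g/kg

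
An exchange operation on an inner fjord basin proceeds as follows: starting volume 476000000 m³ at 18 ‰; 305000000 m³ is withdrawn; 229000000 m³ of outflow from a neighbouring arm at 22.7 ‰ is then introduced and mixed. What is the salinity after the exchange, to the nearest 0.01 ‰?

Remaining after removal: 171,000,000 m³ at 18 ‰ (salt = 3,078,000,000)
After addition: salt = 3,078,000,000 + 229,000,000×22.7 = 8,276,300,000; volume = 400,000,000 m³
S = 8,276,300,000 / 400,000,000 = 20.6908 ‰

20.69 ‰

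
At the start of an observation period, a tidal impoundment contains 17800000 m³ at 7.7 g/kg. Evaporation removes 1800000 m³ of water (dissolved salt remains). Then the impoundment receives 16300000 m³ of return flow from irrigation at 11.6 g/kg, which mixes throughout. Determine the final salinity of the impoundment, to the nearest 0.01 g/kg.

10.10 g/kg

After evaporation: salt = 17,800,000×7.7 = 137,060,000; volume = 17,800,000 − 1,800,000 = 16,000,000 m³
After mixing: salt = 137,060,000 + 16,300,000×11.6 = 326,140,000; volume = 16,000,000 + 16,300,000 = 32,300,000 m³
S = 326,140,000 / 32,300,000 = 10.0972 g/kg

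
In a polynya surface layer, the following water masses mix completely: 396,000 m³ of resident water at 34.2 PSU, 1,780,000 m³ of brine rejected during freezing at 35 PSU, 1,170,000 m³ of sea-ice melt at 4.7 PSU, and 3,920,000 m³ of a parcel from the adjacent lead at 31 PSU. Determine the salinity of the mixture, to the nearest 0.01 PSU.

27.92 PSU

Weighted by volume,
salt = 396,000×34.2 + 1,780,000×35 + 1,170,000×4.7 + 3,920,000×31 = 13,543,200 + 62,300,000 + 5,499,000 + 121,520,000 = 202,862,200
volume = 396,000 + 1,780,000 + 1,170,000 + 3,920,000 = 7,266,000 m³
S = 202,862,200 / 7,266,000 = 27.9194 PSU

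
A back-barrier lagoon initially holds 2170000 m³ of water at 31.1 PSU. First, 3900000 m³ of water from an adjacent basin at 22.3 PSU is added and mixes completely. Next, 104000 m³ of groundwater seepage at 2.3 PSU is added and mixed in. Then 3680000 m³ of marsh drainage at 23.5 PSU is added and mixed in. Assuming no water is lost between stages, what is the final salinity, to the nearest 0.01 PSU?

24.47 PSU

Total salt / total volume:
Initial salt = 2,170,000×31.1 = 67,487,000
After stage 1: salt = 67,487,000 + 3,900,000×22.3 = 154,457,000; volume = 6,070,000 m³; S = 25.446 PSU
After stage 2: salt = 154,457,000 + 104,000×2.3 = 154,696,200; volume = 6,174,000 m³; S = 25.056 PSU
After stage 3: salt = 154,696,200 + 3,680,000×23.5 = 241,176,200; volume = 9,854,000 m³
S = 241,176,200 / 9,854,000 = 24.475 PSU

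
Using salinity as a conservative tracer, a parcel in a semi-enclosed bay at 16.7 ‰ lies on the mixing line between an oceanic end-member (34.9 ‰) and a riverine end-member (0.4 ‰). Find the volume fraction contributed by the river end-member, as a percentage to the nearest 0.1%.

52.8%

Let f be the freshwater fraction. Salt balance per unit volume:
f×0.4 + (1−f)×34.9 = 16.7
f = (34.9 − 16.7) / (34.9 − 0.4) = 18.2/34.5 = 0.5275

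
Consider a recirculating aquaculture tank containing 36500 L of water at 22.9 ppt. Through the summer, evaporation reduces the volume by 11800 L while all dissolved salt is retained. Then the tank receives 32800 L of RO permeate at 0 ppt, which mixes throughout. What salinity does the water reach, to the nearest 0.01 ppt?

14.54 ppt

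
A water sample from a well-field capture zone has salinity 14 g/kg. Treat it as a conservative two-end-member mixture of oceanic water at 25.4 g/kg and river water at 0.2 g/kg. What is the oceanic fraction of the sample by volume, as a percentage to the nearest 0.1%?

Let g be the oceanic fraction. Salt balance per unit volume:
g×25.4 + (1−g)×0.2 = 14
g = (14 − 0.2) / (25.4 − 0.2) = 13.8/25.2 = 0.5476

54.8%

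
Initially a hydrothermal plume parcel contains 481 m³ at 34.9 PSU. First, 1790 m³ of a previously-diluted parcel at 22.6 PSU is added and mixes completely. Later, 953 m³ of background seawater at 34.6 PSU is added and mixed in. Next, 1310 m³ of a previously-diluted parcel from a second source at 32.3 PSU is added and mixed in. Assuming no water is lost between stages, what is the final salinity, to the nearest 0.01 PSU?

29.23 PSU

Total salt / total volume:
Initial salt = 481×34.9 = 16,786.9
After stage 1: salt = 16,786.9 + 1,790×22.6 = 57,240.9; volume = 2,271 m³; S = 25.205 PSU
After stage 2: salt = 57,240.9 + 953×34.6 = 90,214.7; volume = 3,224 m³; S = 27.982 PSU
After stage 3: salt = 90,214.7 + 1,310×32.3 = 132,527.7; volume = 4,534 m³
S = 132,527.7 / 4,534 = 29.2298 PSU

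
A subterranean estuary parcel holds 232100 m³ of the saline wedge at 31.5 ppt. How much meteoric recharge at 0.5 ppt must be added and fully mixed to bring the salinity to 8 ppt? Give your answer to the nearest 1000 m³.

727000 m³

Salt balance: 232,100×31.5 + V×0.5 = (232,100+V)×8
7,311,150 + 0.5V = 1,856,800 + 8V
5,454,350 = 7.5V
V = 727,246.67 m³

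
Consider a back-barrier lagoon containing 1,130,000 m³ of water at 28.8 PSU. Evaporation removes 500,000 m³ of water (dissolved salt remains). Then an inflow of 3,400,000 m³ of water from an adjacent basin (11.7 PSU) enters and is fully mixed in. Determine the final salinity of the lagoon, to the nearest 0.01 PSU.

After evaporation: salt = 1,130,000×28.8 = 32,544,000; volume = 1,130,000 − 500,000 = 630,000 m³
After mixing: salt = 32,544,000 + 3,400,000×11.7 = 72,324,000; volume = 630,000 + 3,400,000 = 4,030,000 m³
S = 72,324,000 / 4,030,000 = 17.9464 PSU

17.95 PSU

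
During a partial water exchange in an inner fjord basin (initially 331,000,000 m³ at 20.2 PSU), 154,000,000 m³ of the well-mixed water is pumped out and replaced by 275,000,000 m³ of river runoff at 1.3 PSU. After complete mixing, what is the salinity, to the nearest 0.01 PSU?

8.70 PSU

Remaining after removal: 177,000,000 m³ at 20.2 PSU (salt = 3,575,400,000)
After addition: salt = 3,575,400,000 + 275,000,000×1.3 = 3,932,900,000; volume = 452,000,000 m³
S = 3,932,900,000 / 452,000,000 = 8.7011 PSU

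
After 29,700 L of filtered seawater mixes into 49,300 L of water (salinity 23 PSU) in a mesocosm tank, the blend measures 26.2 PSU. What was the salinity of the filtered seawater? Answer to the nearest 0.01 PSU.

Salt balance: 49,300×23 + 29,700×S = 79,000×26.2
1,133,900 + 29,700·S = 2,069,800
S = (2,069,800 − 1,133,900) / 29,700 = 31.5118 PSU

31.51 PSU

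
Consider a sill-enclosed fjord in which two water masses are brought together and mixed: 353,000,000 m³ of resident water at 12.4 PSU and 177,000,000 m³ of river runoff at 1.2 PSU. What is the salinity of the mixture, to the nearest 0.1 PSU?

8.7 PSU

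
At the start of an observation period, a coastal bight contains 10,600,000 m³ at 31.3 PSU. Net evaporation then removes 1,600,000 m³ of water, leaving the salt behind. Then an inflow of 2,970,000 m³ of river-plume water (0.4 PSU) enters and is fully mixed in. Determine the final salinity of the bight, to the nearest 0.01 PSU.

27.82 PSU

After evaporation: salt = 10,600,000×31.3 = 331,780,000; volume = 10,600,000 − 1,600,000 = 9,000,000 m³
After mixing: salt = 331,780,000 + 2,970,000×0.4 = 332,968,000; volume = 9,000,000 + 2,970,000 = 11,970,000 m³
S = 332,968,000 / 11,970,000 = 27.8169 PSU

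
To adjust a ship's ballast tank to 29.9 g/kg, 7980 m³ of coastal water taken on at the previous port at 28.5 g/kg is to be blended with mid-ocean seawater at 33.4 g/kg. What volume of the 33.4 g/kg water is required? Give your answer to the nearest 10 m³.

3190 m³

Salt balance: 7,980×28.5 + V×33.4 = (7,980+V)×29.9
227,430 + 33.4V = 238,602 + 29.9V
11,172 = 3.5V
V = 3,192 m³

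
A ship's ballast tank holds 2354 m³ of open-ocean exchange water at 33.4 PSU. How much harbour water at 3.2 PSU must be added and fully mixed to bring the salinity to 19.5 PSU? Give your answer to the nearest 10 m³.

2010 m³

Salt balance: 2,354×33.4 + V×3.2 = (2,354+V)×19.5
78,623.6 + 3.2V = 45,903 + 19.5V
32,720.6 = 16.3V
V = 2,007.4 m³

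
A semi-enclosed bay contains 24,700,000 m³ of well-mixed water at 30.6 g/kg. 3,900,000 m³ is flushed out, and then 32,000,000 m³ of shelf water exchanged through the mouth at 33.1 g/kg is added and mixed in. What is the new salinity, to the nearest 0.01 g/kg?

Remaining after removal: 20,800,000 m³ at 30.6 g/kg (salt = 636,480,000)
After addition: salt = 636,480,000 + 32,000,000×33.1 = 1,695,680,000; volume = 52,800,000 m³
S = 1,695,680,000 / 52,800,000 = 32.1152 g/kg

32.12 g/kg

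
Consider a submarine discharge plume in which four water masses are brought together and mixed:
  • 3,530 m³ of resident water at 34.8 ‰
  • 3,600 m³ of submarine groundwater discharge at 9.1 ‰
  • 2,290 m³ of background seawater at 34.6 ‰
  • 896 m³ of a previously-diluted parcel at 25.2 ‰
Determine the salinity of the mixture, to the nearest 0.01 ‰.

Mass of salt is conserved:
salt = 3,530×34.8 + 3,600×9.1 + 2,290×34.6 + 896×25.2 = 122,844 + 32,760 + 79,234 + 22,579.2 = 257,417.2
volume = 3,530 + 3,600 + 2,290 + 896 = 10,316 m³
S = 257,417.2 / 10,316 = 24.9532 ‰

24.95 ‰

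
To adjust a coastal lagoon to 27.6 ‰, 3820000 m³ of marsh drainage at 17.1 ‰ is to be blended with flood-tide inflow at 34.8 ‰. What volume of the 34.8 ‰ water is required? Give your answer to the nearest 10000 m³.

5570000 m³

Salt balance: 3,820,000×17.1 + V×34.8 = (3,820,000+V)×27.6
65,322,000 + 34.8V = 105,432,000 + 27.6V
40,110,000 = 7.2V
V = 5,570,833.33 m³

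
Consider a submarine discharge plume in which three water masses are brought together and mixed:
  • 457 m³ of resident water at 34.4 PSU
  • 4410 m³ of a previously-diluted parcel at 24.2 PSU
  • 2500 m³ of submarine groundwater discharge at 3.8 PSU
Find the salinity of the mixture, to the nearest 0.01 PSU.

Total salt / total volume:
salt = 457×34.4 + 4,410×24.2 + 2,500×3.8 = 15,720.8 + 106,722 + 9,500 = 131,942.8
volume = 457 + 4,410 + 2,500 = 7,367 m³
S = 131,942.8 / 7,367 = 17.91 PSU

17.91 PSU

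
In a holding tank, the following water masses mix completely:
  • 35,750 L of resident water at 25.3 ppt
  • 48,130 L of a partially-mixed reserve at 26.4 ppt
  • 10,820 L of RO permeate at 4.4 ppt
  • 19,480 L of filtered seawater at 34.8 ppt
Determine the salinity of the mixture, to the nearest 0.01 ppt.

25.40 ppt

Total salt / total volume:
salt = 35,750×25.3 + 48,130×26.4 + 10,820×4.4 + 19,480×34.8 = 904,475 + 1,270,632 + 47,608 + 677,904 = 2,900,619
volume = 35,750 + 48,130 + 10,820 + 19,480 = 114,180 L
S = 2,900,619 / 114,180 = 25.4039 ppt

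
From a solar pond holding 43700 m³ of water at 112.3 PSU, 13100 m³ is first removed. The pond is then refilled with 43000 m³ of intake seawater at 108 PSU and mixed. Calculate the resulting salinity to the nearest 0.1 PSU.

109.8 PSU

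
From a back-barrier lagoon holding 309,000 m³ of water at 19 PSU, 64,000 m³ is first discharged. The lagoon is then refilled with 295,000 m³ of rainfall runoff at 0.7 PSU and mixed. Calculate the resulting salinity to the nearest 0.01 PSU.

9.00 PSU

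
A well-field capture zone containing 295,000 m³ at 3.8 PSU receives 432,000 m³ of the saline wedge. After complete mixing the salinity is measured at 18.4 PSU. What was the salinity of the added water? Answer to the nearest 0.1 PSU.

28.4 PSU

Salt balance: 295,000×3.8 + 432,000×S = 727,000×18.4
1,121,000 + 432,000·S = 13,376,800
S = (13,376,800 − 1,121,000) / 432,000 = 28.3699 PSU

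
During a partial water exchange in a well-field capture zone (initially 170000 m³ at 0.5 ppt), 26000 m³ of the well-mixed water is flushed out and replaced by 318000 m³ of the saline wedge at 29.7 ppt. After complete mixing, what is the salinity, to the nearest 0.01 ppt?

Remaining after removal: 144,000 m³ at 0.5 ppt (salt = 72,000)
After addition: salt = 72,000 + 318,000×29.7 = 9,516,600; volume = 462,000 m³
S = 9,516,600 / 462,000 = 20.5987 ppt

20.60 ppt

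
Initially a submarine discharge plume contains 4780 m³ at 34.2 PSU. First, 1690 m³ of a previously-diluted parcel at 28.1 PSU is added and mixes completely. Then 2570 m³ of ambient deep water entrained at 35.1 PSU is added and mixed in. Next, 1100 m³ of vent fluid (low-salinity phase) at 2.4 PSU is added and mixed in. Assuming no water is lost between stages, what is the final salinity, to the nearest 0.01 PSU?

By conservation of dissolved salt,
Initial salt = 4,780×34.2 = 163,476
After stage 1: salt = 163,476 + 1,690×28.1 = 210,965; volume = 6,470 m³; S = 32.607 PSU
After stage 2: salt = 210,965 + 2,570×35.1 = 301,172; volume = 9,040 m³; S = 33.315 PSU
After stage 3: salt = 301,172 + 1,100×2.4 = 303,812; volume = 10,140 m³
S = 303,812 / 10,140 = 29.9617 PSU

29.96 PSU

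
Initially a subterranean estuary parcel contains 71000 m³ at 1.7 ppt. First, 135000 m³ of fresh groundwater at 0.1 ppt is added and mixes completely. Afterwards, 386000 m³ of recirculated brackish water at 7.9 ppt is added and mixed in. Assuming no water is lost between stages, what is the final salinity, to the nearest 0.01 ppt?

5.38 ppt

Salt balance:
Initial salt = 71,000×1.7 = 120,700
After stage 1: salt = 120,700 + 135,000×0.1 = 134,200; volume = 206,000 m³; S = 0.651 ppt
After stage 2: salt = 134,200 + 386,000×7.9 = 3,183,600; volume = 592,000 m³
S = 3,183,600 / 592,000 = 5.3777 ppt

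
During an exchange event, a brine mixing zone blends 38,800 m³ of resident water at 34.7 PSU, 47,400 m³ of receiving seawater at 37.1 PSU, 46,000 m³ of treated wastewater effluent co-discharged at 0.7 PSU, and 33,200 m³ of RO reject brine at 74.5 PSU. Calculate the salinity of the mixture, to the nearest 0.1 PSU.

33.9 PSU

Mass of salt is conserved:
salt = 38,800×34.7 + 47,400×37.1 + 46,000×0.7 + 33,200×74.5 = 1,346,360 + 1,758,540 + 32,200 + 2,473,400 = 5,610,500
volume = 38,800 + 47,400 + 46,000 + 33,200 = 165,400 m³
S = 5,610,500 / 165,400 = 33.921 PSU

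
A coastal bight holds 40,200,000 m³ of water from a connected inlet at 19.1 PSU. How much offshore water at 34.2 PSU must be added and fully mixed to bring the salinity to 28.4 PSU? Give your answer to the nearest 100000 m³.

64500000 m³

Salt balance: 40,200,000×19.1 + V×34.2 = (40,200,000+V)×28.4
767,820,000 + 34.2V = 1,141,680,000 + 28.4V
373,860,000 = 5.8V
V = 64,458,620.69 m³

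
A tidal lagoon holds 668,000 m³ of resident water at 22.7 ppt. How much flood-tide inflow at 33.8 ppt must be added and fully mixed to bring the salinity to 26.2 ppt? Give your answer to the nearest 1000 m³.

Salt balance: 668,000×22.7 + V×33.8 = (668,000+V)×26.2
15,163,600 + 33.8V = 17,501,600 + 26.2V
2,338,000 = 7.6V
V = 307,631.58 m³

308000 m³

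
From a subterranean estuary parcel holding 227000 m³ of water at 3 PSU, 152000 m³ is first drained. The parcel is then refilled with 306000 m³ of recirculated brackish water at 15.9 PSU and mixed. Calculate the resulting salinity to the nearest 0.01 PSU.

Remaining after removal: 75,000 m³ at 3 PSU (salt = 225,000)
After addition: salt = 225,000 + 306,000×15.9 = 5,090,400; volume = 381,000 m³
S = 5,090,400 / 381,000 = 13.3606 PSU

13.36 PSU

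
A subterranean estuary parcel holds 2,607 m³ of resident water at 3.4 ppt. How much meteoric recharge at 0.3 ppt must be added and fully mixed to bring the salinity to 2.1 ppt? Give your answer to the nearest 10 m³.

Salt balance: 2,607×3.4 + V×0.3 = (2,607+V)×2.1
8,863.8 + 0.3V = 5,474.7 + 2.1V
3,389.1 = 1.8V
V = 1,882.83 m³

1880 m³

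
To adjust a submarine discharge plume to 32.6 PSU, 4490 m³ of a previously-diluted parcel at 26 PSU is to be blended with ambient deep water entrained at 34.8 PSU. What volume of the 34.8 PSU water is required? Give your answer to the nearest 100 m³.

13500 m³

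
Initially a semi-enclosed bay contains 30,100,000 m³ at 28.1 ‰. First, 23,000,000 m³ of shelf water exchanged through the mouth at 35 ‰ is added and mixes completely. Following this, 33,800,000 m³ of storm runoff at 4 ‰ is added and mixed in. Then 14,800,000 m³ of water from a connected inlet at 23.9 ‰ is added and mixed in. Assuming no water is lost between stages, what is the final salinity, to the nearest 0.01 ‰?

Conserving salt mass:
Initial salt = 30,100,000×28.1 = 845,810,000
After stage 1: salt = 845,810,000 + 23,000,000×35 = 1,650,810,000; volume = 53,100,000 m³; S = 31.089 ‰
After stage 2: salt = 1,650,810,000 + 33,800,000×4 = 1,786,010,000; volume = 86,900,000 m³; S = 20.552 ‰
After stage 3: salt = 1,786,010,000 + 14,800,000×23.9 = 2,139,730,000; volume = 101,700,000 m³
S = 2,139,730,000 / 101,700,000 = 21.0396 ‰

21.04 ‰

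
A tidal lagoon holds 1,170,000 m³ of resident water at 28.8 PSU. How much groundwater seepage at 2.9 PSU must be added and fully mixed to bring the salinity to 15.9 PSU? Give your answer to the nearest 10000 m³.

Salt balance: 1,170,000×28.8 + V×2.9 = (1,170,000+V)×15.9
33,696,000 + 2.9V = 18,603,000 + 15.9V
15,093,000 = 13V
V = 1,161,000 m³

1160000 m³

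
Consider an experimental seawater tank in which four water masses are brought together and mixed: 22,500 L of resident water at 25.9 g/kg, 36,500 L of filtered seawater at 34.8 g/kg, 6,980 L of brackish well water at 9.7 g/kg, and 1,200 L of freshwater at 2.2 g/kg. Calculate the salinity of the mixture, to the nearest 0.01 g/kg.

Mass of salt is conserved:
salt = 22,500×25.9 + 36,500×34.8 + 6,980×9.7 + 1,200×2.2 = 582,750 + 1,270,200 + 67,706 + 2,640 = 1,923,296
volume = 22,500 + 36,500 + 6,980 + 1,200 = 67,180 L
S = 1,923,296 / 67,180 = 28.629 g/kg

28.63 g/kg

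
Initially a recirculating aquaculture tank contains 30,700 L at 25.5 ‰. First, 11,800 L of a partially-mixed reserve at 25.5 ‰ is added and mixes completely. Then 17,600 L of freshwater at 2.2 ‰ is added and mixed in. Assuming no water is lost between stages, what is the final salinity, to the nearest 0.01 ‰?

18.68 ‰

Total salt / total volume:
Initial salt = 30,700×25.5 = 782,850
After stage 1: salt = 782,850 + 11,800×25.5 = 1,083,750; volume = 42,500 L; S = 25.5 ‰
After stage 2: salt = 1,083,750 + 17,600×2.2 = 1,122,470; volume = 60,100 L
S = 1,122,470 / 60,100 = 18.6767 ‰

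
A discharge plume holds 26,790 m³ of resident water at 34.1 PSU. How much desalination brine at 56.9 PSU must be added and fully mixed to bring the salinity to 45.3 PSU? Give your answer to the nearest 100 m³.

25900 m³

Salt balance: 26,790×34.1 + V×56.9 = (26,790+V)×45.3
913,539 + 56.9V = 1,213,587 + 45.3V
300,048 = 11.6V
V = 25,866.21 m³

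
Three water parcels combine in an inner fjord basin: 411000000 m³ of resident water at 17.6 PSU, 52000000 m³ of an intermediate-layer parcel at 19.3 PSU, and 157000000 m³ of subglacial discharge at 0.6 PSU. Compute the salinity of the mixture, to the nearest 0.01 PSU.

13.44 PSU

By conservation of dissolved salt,
salt = 411,000,000×17.6 + 52,000,000×19.3 + 157,000,000×0.6 = 7,233,600,000 + 1,003,600,000 + 94,200,000 = 8,331,400,000
volume = 411,000,000 + 52,000,000 + 157,000,000 = 620,000,000 m³
S = 8,331,400,000 / 620,000,000 = 13.4377 PSU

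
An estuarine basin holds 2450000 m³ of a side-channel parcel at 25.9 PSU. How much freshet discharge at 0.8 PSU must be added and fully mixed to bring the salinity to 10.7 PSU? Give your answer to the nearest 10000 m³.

3760000 m³

Salt balance: 2,450,000×25.9 + V×0.8 = (2,450,000+V)×10.7
63,455,000 + 0.8V = 26,215,000 + 10.7V
37,240,000 = 9.9V
V = 3,761,616.16 m³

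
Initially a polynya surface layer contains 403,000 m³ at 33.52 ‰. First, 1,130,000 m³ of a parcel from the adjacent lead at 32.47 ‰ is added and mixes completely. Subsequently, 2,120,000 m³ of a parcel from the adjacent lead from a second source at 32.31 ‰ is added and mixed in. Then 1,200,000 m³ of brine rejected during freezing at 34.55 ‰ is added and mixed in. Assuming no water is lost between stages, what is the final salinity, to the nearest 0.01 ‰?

Conserving salt mass:
Initial salt = 403,000×33.52 = 13,508,560
After stage 1: salt = 13,508,560 + 1,130,000×32.47 = 50,199,660; volume = 1,533,000 m³; S = 32.746 ‰
After stage 2: salt = 50,199,660 + 2,120,000×32.31 = 118,696,860; volume = 3,653,000 m³; S = 32.493 ‰
After stage 3: salt = 118,696,860 + 1,200,000×34.55 = 160,156,860; volume = 4,853,000 m³
S = 160,156,860 / 4,853,000 = 33.0016 ‰

33.00 ‰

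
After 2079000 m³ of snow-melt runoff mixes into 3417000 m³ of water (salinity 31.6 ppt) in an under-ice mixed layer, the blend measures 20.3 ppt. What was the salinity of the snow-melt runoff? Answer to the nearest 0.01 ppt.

1.73 ppt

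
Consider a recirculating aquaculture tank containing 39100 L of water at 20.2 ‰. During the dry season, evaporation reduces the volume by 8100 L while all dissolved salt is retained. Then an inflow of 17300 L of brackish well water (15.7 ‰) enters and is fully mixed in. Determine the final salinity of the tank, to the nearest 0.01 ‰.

21.98 ‰

After evaporation: salt = 39,100×20.2 = 789,820; volume = 39,100 − 8,100 = 31,000 L
After mixing: salt = 789,820 + 17,300×15.7 = 1,061,430; volume = 31,000 + 17,300 = 48,300 L
S = 1,061,430 / 48,300 = 21.9758 ‰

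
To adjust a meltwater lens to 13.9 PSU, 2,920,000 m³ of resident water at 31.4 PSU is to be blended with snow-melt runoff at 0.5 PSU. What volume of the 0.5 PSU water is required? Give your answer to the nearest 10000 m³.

Salt balance: 2,920,000×31.4 + V×0.5 = (2,920,000+V)×13.9
91,688,000 + 0.5V = 40,588,000 + 13.9V
51,100,000 = 13.4V
V = 3,813,432.84 m³

3810000 m³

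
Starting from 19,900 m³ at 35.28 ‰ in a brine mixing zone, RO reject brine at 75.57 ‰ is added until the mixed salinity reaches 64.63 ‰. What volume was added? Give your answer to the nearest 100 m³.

53400 m³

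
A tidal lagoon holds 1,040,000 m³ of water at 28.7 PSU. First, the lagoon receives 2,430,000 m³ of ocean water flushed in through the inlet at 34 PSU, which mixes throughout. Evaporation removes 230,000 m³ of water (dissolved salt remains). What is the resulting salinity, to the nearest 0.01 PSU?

34.71 PSU

After mixing: salt = 1,040,000×28.7 + 2,430,000×34 = 112,468,000; volume = 3,470,000 m³
After evaporation: salt unchanged = 112,468,000; volume = 3,470,000 − 230,000 = 3,240,000 m³
S = 112,468,000 / 3,240,000 = 34.7123 PSU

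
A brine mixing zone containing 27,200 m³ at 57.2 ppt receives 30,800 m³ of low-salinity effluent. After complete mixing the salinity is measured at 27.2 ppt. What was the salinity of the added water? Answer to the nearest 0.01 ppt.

0.71 ppt

Salt balance: 27,200×57.2 + 30,800×S = 58,000×27.2
1,555,840 + 30,800·S = 1,577,600
S = (1,577,600 − 1,555,840) / 30,800 = 0.7065 ppt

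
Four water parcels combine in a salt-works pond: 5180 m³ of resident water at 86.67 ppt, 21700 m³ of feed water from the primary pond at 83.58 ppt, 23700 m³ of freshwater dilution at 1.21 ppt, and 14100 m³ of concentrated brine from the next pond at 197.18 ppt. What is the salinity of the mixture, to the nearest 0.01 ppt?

78.41 ppt

Salt balance:
salt = 5,180×86.67 + 21,700×83.58 + 23,700×1.21 + 14,100×197.18 = 448,950.6 + 1,813,686 + 28,677 + 2,780,238 = 5,071,551.6
volume = 5,180 + 21,700 + 23,700 + 14,100 = 64,680 m³
S = 5,071,551.6 / 64,680 = 78.4099 ppt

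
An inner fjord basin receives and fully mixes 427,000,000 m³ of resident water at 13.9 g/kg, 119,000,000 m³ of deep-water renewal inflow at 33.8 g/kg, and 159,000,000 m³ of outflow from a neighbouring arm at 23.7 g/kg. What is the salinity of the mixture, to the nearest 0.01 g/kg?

19.47 g/kg

Salt balance:
salt = 427,000,000×13.9 + 119,000,000×33.8 + 159,000,000×23.7 = 5,935,300,000 + 4,022,200,000 + 3,768,300,000 = 13,725,800,000
volume = 427,000,000 + 119,000,000 + 159,000,000 = 705,000,000 m³
S = 13,725,800,000 / 705,000,000 = 19.4692 g/kg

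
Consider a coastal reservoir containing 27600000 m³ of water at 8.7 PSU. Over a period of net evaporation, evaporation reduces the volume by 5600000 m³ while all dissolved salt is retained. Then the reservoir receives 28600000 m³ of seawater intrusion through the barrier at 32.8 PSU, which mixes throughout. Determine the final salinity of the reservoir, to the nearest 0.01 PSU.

23.28 PSU

After evaporation: salt = 27,600,000×8.7 = 240,120,000; volume = 27,600,000 − 5,600,000 = 22,000,000 m³
After mixing: salt = 240,120,000 + 28,600,000×32.8 = 1,178,200,000; volume = 22,000,000 + 28,600,000 = 50,600,000 m³
S = 1,178,200,000 / 50,600,000 = 23.2846 PSU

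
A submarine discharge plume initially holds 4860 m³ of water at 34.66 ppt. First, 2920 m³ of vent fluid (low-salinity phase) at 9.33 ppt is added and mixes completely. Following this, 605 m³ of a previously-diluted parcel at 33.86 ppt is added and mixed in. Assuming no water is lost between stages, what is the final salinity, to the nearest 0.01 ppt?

Salt balance:
Initial salt = 4,860×34.66 = 168,447.6
After stage 1: salt = 168,447.6 + 2,920×9.33 = 195,691.2; volume = 7,780 m³; S = 25.153 ppt
After stage 2: salt = 195,691.2 + 605×33.86 = 216,176.5; volume = 8,385 m³
S = 216,176.5 / 8,385 = 25.7813 ppt

25.78 ppt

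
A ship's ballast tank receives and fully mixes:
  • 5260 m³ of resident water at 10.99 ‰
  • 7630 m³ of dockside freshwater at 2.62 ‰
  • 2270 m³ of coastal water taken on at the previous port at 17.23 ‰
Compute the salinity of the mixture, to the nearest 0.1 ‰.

7.7 ‰

Conserving salt mass:
salt = 5,260×10.99 + 7,630×2.62 + 2,270×17.23 = 57,807.4 + 19,990.6 + 39,112.1 = 116,910.1
volume = 5,260 + 7,630 + 2,270 = 15,160 m³
S = 116,910.1 / 15,160 = 7.712 ‰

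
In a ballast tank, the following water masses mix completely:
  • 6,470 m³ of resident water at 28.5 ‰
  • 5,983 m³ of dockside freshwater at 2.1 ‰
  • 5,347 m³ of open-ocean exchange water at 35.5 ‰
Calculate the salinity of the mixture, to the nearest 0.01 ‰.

Salt balance:
salt = 6,470×28.5 + 5,983×2.1 + 5,347×35.5 = 184,395 + 12,564.3 + 189,818.5 = 386,777.8
volume = 6,470 + 5,983 + 5,347 = 17,800 m³
S = 386,777.8 / 17,800 = 21.7291 ‰

21.73 ‰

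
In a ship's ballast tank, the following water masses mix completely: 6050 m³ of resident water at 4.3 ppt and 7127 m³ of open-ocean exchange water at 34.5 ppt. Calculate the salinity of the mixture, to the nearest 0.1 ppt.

Total salt / total volume:
salt = 6,050×4.3 + 7,127×34.5 = 26,015 + 245,881.5 = 271,896.5
volume = 6,050 + 7,127 = 13,177 m³
S = 271,896.5 / 13,177 = 20.634 ppt

20.6 ppt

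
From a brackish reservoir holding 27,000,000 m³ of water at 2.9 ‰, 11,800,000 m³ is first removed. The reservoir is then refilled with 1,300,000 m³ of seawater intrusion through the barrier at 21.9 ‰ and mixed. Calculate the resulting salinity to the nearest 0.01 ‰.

4.40 ‰

Remaining after removal: 15,200,000 m³ at 2.9 ‰ (salt = 44,080,000)
After addition: salt = 44,080,000 + 1,300,000×21.9 = 72,550,000; volume = 16,500,000 m³
S = 72,550,000 / 16,500,000 = 4.397 ‰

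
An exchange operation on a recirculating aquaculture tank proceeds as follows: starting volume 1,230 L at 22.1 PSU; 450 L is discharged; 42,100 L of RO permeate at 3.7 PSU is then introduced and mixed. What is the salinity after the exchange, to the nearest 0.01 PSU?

4.03 PSU

Remaining after removal: 780 L at 22.1 PSU (salt = 17,238)
After addition: salt = 17,238 + 42,100×3.7 = 173,008; volume = 42,880 L
S = 173,008 / 42,880 = 4.0347 PSU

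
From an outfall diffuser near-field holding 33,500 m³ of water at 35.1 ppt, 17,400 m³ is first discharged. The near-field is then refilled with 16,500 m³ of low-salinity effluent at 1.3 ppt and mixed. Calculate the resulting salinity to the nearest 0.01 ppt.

Remaining after removal: 16,100 m³ at 35.1 ppt (salt = 565,110)
After addition: salt = 565,110 + 16,500×1.3 = 586,560; volume = 32,600 m³
S = 586,560 / 32,600 = 17.9926 ppt

17.99 ppt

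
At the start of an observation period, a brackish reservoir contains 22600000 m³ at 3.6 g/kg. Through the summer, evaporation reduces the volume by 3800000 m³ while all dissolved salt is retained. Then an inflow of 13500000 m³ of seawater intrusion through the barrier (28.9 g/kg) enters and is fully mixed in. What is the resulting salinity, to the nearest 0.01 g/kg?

After evaporation: salt = 22,600,000×3.6 = 81,360,000; volume = 22,600,000 − 3,800,000 = 18,800,000 m³
After mixing: salt = 81,360,000 + 13,500,000×28.9 = 471,510,000; volume = 18,800,000 + 13,500,000 = 32,300,000 m³
S = 471,510,000 / 32,300,000 = 14.5978 g/kg

14.60 g/kg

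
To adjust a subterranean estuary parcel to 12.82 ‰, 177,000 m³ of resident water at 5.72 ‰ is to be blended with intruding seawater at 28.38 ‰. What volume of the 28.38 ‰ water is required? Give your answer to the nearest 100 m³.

Salt balance: 177,000×5.72 + V×28.38 = (177,000+V)×12.82
1,012,440 + 28.38V = 2,269,140 + 12.82V
1,256,700 = 15.56V
V = 80,764.78 m³

80800 m³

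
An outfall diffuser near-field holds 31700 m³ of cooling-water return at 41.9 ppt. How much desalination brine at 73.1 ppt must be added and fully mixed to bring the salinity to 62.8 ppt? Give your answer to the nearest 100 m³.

Salt balance: 31,700×41.9 + V×73.1 = (31,700+V)×62.8
1,328,230 + 73.1V = 1,990,760 + 62.8V
662,530 = 10.3V
V = 64,323.3 m³

64300 m³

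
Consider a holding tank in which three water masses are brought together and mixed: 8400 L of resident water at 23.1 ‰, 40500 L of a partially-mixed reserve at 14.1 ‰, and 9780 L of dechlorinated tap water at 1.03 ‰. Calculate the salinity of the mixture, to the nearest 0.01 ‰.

13.21 ‰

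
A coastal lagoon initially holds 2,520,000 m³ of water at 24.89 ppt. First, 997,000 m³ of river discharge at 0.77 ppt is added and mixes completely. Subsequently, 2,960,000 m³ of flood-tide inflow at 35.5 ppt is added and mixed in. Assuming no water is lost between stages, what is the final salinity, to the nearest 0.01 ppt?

By conservation of dissolved salt,
Initial salt = 2,520,000×24.89 = 62,722,800
After stage 1: salt = 62,722,800 + 997,000×0.77 = 63,490,490; volume = 3,517,000 m³; S = 18.052 ppt
After stage 2: salt = 63,490,490 + 2,960,000×35.5 = 168,570,490; volume = 6,477,000 m³
S = 168,570,490 / 6,477,000 = 26.026 ppt

26.03 ppt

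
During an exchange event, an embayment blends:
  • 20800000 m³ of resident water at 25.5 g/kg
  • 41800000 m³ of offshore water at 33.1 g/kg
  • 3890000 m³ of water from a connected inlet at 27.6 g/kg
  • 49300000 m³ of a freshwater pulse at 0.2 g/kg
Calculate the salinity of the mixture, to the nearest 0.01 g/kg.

17.54 g/kg

Salt balance:
salt = 20,800,000×25.5 + 41,800,000×33.1 + 3,890,000×27.6 + 49,300,000×0.2 = 530,400,000 + 1,383,580,000 + 107,364,000 + 9,860,000 = 2,031,204,000
volume = 20,800,000 + 41,800,000 + 3,890,000 + 49,300,000 = 115,790,000 m³
S = 2,031,204,000 / 115,790,000 = 17.5421 g/kg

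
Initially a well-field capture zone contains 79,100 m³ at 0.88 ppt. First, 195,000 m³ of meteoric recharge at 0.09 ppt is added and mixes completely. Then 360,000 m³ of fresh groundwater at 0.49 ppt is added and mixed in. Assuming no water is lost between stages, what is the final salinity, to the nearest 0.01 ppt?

Weighted by volume,
Initial salt = 79,100×0.88 = 69,608
After stage 1: salt = 69,608 + 195,000×0.09 = 87,158; volume = 274,100 m³; S = 0.318 ppt
After stage 2: salt = 87,158 + 360,000×0.49 = 263,558; volume = 634,100 m³
S = 263,558 / 634,100 = 0.4156 ppt

0.42 ppt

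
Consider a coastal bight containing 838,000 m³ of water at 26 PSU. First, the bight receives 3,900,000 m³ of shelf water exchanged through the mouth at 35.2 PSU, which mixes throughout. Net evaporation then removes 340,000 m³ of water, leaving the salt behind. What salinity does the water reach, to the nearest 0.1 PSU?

36.2 PSU

After mixing: salt = 838,000×26 + 3,900,000×35.2 = 159,068,000; volume = 4,738,000 m³
After evaporation: salt unchanged = 159,068,000; volume = 4,738,000 − 340,000 = 4,398,000 m³
S = 159,068,000 / 4,398,000 = 36.1683 PSU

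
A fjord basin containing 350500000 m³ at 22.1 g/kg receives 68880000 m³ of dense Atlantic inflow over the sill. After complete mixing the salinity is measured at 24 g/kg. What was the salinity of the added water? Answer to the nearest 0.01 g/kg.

Salt balance: 350,500,000×22.1 + 68,880,000×S = 419,380,000×24
7,746,050,000 + 68,880,000·S = 10,065,120,000
S = (10,065,120,000 − 7,746,050,000) / 68,880,000 = 33.6683 g/kg

33.67 g/kg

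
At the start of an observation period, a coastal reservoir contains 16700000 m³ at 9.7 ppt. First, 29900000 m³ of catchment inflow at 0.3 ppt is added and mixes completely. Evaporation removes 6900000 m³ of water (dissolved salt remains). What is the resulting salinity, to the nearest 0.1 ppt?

4.3 ppt

After mixing: salt = 16,700,000×9.7 + 29,900,000×0.3 = 170,960,000; volume = 46,600,000 m³
After evaporation: salt unchanged = 170,960,000; volume = 46,600,000 − 6,900,000 = 39,700,000 m³
S = 170,960,000 / 39,700,000 = 4.3063 ppt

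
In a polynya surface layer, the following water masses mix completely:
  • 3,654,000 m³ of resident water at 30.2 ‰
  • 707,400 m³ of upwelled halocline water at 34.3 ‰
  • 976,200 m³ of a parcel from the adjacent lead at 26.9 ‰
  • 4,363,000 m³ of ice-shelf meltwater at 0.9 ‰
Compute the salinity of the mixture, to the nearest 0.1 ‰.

17.0 ‰

Salt balance:
salt = 3,654,000×30.2 + 707,400×34.3 + 976,200×26.9 + 4,363,000×0.9 = 110,350,800 + 24,263,820 + 26,259,780 + 3,926,700 = 164,801,100
volume = 3,654,000 + 707,400 + 976,200 + 4,363,000 = 9,700,600 m³
S = 164,801,100 / 9,700,600 = 16.989 ‰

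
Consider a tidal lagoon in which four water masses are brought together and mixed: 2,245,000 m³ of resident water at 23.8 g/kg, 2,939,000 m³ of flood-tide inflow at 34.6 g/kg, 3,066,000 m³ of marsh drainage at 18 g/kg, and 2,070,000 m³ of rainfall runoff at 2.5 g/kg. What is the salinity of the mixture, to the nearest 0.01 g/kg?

20.88 g/kg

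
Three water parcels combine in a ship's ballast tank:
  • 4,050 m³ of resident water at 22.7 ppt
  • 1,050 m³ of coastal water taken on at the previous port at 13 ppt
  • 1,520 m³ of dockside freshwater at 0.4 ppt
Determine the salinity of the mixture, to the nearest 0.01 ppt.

16.04 ppt

Weighted by volume,
salt = 4,050×22.7 + 1,050×13 + 1,520×0.4 = 91,935 + 13,650 + 608 = 106,193
volume = 4,050 + 1,050 + 1,520 = 6,620 m³
S = 106,193 / 6,620 = 16.0412 ppt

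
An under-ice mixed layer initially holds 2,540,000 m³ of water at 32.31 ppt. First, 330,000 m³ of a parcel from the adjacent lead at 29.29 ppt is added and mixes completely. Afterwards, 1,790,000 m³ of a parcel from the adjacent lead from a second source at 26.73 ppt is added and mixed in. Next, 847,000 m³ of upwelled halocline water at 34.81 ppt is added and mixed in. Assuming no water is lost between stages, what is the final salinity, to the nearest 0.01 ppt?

Weighted by volume,
Initial salt = 2,540,000×32.31 = 82,067,400
After stage 1: salt = 82,067,400 + 330,000×29.29 = 91,733,100; volume = 2,870,000 m³; S = 31.963 ppt
After stage 2: salt = 91,733,100 + 1,790,000×26.73 = 139,579,800; volume = 4,660,000 m³; S = 29.953 ppt
After stage 3: salt = 139,579,800 + 847,000×34.81 = 169,063,870; volume = 5,507,000 m³
S = 169,063,870 / 5,507,000 = 30.6998 ppt

30.70 ppt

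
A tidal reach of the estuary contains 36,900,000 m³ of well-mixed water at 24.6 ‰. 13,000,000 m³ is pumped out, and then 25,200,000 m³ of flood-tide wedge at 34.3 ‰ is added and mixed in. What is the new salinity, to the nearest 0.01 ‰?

Remaining after removal: 23,900,000 m³ at 24.6 ‰ (salt = 587,940,000)
After addition: salt = 587,940,000 + 25,200,000×34.3 = 1,452,300,000; volume = 49,100,000 m³
S = 1,452,300,000 / 49,100,000 = 29.5784 ‰

29.58 ‰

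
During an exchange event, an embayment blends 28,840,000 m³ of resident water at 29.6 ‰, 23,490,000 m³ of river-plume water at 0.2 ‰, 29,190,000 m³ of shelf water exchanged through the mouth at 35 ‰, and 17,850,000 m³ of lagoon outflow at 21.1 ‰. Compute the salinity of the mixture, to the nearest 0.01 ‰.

22.71 ‰

Conserving salt mass:
salt = 28,840,000×29.6 + 23,490,000×0.2 + 29,190,000×35 + 17,850,000×21.1 = 853,664,000 + 4,698,000 + 1,021,650,000 + 376,635,000 = 2,256,647,000
volume = 28,840,000 + 23,490,000 + 29,190,000 + 17,850,000 = 99,370,000 m³
S = 2,256,647,000 / 99,370,000 = 22.7095 ‰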